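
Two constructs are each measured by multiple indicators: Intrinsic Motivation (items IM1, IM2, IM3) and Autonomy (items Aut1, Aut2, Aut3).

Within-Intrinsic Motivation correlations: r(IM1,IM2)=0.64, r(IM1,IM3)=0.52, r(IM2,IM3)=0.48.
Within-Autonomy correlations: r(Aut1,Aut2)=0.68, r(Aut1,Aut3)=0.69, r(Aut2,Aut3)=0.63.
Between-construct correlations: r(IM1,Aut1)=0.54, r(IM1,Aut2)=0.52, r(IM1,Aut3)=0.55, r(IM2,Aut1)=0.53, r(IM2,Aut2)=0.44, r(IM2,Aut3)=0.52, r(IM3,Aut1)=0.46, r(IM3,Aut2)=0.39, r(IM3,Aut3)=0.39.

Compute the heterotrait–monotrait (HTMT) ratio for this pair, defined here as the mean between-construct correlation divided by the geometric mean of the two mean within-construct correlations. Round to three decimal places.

Mean heterotrait r = 4.34/9 = 0.4822.
Mean within-IM = 1.64/3 = 0.5467; mean within-Aut = 2.00/3 = 0.6667.
Geometric mean = √(0.5467 × 0.6667) = 0.6037.
HTMT = 0.4822 / 0.6037 = 0.799.

0.799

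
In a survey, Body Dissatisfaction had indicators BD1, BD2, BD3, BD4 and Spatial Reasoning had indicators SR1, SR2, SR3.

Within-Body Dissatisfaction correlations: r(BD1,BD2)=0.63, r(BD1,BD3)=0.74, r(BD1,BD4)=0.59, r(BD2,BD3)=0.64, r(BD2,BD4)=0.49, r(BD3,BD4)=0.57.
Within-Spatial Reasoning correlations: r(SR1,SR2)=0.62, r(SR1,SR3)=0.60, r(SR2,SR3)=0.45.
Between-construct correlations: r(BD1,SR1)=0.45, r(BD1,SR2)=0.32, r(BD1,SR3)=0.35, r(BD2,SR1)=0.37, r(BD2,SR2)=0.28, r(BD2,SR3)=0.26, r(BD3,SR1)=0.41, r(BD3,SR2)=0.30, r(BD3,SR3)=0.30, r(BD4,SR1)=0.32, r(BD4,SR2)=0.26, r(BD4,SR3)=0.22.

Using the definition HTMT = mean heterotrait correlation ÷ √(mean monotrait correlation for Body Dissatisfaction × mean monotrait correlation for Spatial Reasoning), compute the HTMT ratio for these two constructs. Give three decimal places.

0.549

Mean heterotrait r = 3.84/12 = 0.3200.
Mean within-BD = 3.66/6 = 0.6100; mean within-SR = 1.67/3 = 0.5567.
Geometric mean = √(0.6100 × 0.5567) = 0.5827.
HTMT = 0.3200 / 0.5827 = 0.549.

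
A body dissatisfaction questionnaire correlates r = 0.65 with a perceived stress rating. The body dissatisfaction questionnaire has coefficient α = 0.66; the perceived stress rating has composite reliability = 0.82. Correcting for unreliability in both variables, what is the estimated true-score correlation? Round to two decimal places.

0.88

r_true = r_obs / √(r_xx · r_yy) = 0.65 / √(0.66 × 0.82) = 0.65 / √0.5412 = 0.65 / 0.7357 ≈ 0.88.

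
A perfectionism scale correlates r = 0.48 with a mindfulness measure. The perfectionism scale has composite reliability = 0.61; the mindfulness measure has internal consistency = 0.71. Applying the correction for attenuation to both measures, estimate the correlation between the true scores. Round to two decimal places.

0.73

r_true = r_obs / √(r_xx · r_yy) = 0.48 / √(0.61 × 0.71) = 0.48 / √0.4331 = 0.48 / 0.6581 ≈ 0.73.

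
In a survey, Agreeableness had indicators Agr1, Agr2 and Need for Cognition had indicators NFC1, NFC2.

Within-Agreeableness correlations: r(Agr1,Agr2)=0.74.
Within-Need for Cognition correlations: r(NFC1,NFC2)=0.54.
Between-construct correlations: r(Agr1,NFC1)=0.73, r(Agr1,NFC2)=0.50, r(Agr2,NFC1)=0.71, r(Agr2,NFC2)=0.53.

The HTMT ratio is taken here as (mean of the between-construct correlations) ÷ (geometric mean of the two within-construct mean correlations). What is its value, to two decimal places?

Mean between = 2.47/4 = 0.6175.
Mean within-Agr = 0.74/1 = 0.7400; mean within-NFC = 0.54/1 = 0.5400.
Geometric mean = √(0.7400 × 0.5400) = 0.6321.
HTMT = 0.6175 / 0.6321 = 0.98.

0.98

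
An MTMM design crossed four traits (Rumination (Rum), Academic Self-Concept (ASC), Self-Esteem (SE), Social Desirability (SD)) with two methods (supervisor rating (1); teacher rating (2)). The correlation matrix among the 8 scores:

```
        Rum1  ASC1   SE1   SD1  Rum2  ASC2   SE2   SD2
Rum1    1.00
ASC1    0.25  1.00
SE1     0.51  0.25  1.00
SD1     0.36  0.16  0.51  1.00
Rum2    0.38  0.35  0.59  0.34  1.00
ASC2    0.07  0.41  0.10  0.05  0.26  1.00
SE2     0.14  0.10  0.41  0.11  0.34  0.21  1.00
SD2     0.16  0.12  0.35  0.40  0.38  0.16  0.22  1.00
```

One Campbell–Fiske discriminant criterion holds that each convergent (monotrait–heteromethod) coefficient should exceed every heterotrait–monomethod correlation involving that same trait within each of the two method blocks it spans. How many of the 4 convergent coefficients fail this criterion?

3

Checking each validity diagonal entry against its comparison values:
Rum (methods 1·2): 0.38 vs {0.25, 0.26, 0.51, 0.34, 0.36, 0.38} → fail.
ASC (methods 1·2): 0.41 vs {0.25, 0.26, 0.25, 0.21, 0.16, 0.16} → pass.
SE (methods 1·2): 0.41 vs {0.51, 0.34, 0.25, 0.21, 0.51, 0.22} → fail.
SD (methods 1·2): 0.40 vs {0.36, 0.38, 0.16, 0.16, 0.51, 0.22} → fail.
3 of 4 fail.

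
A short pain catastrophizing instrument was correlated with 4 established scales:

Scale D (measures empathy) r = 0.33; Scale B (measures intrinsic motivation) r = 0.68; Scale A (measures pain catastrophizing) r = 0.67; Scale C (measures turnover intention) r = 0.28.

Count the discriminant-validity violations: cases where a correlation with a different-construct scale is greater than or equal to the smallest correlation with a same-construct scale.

1

Convergent (same construct = pain catastrophizing): Scale A.
Smallest convergent = 0.67. Discriminant values: 0.33, 0.68, 0.28; count ≥ 0.67 → 1.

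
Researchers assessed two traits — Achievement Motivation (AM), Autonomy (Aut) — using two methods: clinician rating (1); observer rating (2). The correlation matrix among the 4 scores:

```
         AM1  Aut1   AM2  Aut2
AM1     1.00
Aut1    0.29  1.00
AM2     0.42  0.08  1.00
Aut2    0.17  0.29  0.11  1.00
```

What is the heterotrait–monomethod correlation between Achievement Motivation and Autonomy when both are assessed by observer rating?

0.11

Different traits, same method: r(AM2, Aut2) = 0.11.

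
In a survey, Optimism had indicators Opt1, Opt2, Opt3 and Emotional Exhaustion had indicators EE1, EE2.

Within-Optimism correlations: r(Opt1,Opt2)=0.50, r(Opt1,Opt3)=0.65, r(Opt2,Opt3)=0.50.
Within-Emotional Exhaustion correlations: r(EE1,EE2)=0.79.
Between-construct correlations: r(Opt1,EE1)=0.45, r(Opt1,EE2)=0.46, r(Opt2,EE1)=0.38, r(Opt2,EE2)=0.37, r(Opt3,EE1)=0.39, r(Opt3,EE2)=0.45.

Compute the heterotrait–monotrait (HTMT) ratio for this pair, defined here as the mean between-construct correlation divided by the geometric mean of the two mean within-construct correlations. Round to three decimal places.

Between-construct mean = 2.50/6 = 0.4167.
Mean within-Opt = 1.65/3 = 0.5500; mean within-EE = 0.79/1 = 0.7900.
Geometric mean = √(0.5500 × 0.7900) = 0.6592.
HTMT = 0.4167 / 0.6592 = 0.632.

0.632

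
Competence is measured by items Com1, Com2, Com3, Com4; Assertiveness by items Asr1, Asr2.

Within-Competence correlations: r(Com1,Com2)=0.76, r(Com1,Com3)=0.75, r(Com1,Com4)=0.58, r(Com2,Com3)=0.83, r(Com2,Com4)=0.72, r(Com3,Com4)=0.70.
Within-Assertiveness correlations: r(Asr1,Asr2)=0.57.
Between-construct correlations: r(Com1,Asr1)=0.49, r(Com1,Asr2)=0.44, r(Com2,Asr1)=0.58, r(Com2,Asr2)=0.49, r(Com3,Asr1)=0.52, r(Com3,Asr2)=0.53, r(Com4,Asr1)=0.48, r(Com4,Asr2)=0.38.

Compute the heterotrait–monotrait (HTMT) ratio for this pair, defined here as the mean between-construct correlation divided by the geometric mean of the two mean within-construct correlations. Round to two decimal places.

Between-construct mean = 3.91/8 = 0.4888.
Mean within-Com = 4.34/6 = 0.7233; mean within-Asr = 0.57/1 = 0.5700.
Geometric mean = √(0.7233 × 0.5700) = 0.6421.
HTMT = 0.4888 / 0.6421 = 0.76.

0.76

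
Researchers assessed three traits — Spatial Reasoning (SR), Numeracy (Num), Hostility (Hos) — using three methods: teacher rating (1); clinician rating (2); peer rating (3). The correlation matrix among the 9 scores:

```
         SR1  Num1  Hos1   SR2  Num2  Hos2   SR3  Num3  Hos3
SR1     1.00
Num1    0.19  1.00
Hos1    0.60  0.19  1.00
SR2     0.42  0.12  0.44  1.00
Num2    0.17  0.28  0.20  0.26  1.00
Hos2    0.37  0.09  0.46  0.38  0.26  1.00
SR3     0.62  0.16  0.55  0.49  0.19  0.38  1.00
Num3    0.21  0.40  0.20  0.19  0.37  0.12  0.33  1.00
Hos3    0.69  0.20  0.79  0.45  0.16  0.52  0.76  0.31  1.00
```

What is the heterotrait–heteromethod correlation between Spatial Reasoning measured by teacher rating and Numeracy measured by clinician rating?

Different traits and methods: r(SR1, Num2) = 0.17.

0.17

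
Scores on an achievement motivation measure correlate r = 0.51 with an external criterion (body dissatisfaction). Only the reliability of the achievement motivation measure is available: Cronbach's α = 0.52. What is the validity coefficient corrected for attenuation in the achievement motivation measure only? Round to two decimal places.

0.71

Single correction: r_c = r_obs / √r_xx = 0.51 / √0.52 = 0.51 / 0.7211 ≈ 0.71.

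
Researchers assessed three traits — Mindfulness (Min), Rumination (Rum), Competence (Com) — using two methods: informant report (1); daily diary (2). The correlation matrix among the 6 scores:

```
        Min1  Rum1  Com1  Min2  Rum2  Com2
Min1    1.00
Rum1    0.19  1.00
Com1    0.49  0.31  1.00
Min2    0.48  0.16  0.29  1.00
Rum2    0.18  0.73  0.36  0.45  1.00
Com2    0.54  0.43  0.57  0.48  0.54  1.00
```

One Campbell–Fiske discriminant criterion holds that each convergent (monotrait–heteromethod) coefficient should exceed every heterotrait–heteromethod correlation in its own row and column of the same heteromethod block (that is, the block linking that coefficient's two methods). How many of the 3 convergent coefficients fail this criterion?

1

Each convergent coefficient versus the relevant comparison correlations:
Min (methods 1·2): 0.48 vs {0.18, 0.16, 0.54, 0.29} → fail.
Rum (methods 1·2): 0.73 vs {0.16, 0.18, 0.43, 0.36} → pass.
Com (methods 1·2): 0.57 vs {0.29, 0.54, 0.36, 0.43} → pass.
1 of 3 fail.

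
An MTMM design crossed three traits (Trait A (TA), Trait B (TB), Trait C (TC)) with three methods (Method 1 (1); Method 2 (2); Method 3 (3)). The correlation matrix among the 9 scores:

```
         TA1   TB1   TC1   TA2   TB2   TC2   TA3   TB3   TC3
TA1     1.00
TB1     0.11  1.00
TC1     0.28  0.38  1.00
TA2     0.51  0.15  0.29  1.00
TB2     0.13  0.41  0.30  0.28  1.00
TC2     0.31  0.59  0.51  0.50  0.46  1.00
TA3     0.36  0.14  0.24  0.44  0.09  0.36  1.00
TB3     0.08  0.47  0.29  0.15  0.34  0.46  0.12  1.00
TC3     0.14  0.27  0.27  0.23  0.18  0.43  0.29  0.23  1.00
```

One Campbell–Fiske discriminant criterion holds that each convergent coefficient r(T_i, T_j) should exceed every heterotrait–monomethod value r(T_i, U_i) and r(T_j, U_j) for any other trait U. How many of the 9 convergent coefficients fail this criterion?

5

Checking each validity diagonal entry against its comparison values:
TA (methods 1·2): 0.51 vs {0.11, 0.28, 0.28, 0.50} → pass.
TA (methods 1·3): 0.36 vs {0.11, 0.12, 0.28, 0.29} → pass.
TA (methods 2·3): 0.44 vs {0.28, 0.12, 0.50, 0.29} → fail.
TB (methods 1·2): 0.41 vs {0.11, 0.28, 0.38, 0.46} → fail.
TB (methods 1·3): 0.47 vs {0.11, 0.12, 0.38, 0.23} → pass.
TB (methods 2·3): 0.34 vs {0.28, 0.12, 0.46, 0.23} → fail.
TC (methods 1·2): 0.51 vs {0.28, 0.50, 0.38, 0.46} → pass.
TC (methods 1·3): 0.27 vs {0.28, 0.29, 0.38, 0.23} → fail.
TC (methods 2·3): 0.43 vs {0.50, 0.29, 0.46, 0.23} → fail.
5 of 9 fail.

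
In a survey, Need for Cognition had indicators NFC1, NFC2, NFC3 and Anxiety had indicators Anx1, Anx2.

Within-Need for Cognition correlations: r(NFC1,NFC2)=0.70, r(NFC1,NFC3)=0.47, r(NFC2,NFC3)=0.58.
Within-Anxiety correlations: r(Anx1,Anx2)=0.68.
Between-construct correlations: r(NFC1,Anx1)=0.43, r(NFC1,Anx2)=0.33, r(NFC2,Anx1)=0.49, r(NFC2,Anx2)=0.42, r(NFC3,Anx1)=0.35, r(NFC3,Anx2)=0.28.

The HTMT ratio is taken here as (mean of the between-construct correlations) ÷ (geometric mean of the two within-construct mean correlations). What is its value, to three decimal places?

Mean between = 2.30/6 = 0.3833.
Mean within-NFC = 1.75/3 = 0.5833; mean within-Anx = 0.68/1 = 0.6800.
Geometric mean = √(0.5833 × 0.6800) = 0.6298.
HTMT = 0.3833 / 0.6298 = 0.609.

0.609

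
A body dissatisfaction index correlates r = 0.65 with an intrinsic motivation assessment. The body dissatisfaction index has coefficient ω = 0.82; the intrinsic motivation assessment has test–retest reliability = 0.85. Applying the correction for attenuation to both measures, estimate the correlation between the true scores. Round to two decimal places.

r_true = r_obs / √(r_xx · r_yy) = 0.65 / √(0.82 × 0.85) = 0.65 / √0.6970 = 0.65 / 0.8349 ≈ 0.78.

0.78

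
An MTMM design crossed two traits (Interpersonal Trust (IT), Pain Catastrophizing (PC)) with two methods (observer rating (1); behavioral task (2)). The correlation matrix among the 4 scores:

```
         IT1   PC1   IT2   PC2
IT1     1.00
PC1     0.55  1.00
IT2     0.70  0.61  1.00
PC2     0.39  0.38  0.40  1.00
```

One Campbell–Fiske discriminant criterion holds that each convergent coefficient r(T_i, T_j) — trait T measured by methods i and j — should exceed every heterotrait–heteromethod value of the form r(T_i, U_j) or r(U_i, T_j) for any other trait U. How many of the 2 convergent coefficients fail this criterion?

Convergent coefficients and their comparison sets:
IT (methods 1·2): 0.70 vs {0.39, 0.61} → pass.
PC (methods 1·2): 0.38 vs {0.61, 0.39} → fail.
1 of 2 fail.

1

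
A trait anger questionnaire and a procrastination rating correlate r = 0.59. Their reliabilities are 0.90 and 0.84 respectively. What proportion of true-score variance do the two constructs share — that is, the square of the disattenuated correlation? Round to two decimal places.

Disattenuated r = 0.59 / √(0.90 × 0.84) = 0.59 / 0.8695 = 0.6786.
Shared true-score variance = 0.6786² = 0.4605 ≈ 0.46.

0.46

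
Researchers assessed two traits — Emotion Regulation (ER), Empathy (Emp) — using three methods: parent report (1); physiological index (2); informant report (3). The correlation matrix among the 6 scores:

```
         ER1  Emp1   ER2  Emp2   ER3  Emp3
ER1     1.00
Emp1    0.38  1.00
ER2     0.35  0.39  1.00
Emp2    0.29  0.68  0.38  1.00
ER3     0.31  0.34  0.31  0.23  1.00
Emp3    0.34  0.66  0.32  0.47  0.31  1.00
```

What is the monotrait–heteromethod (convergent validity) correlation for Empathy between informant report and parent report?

0.66

Same trait (Emp), different methods: r(Emp3, Emp1) = 0.66.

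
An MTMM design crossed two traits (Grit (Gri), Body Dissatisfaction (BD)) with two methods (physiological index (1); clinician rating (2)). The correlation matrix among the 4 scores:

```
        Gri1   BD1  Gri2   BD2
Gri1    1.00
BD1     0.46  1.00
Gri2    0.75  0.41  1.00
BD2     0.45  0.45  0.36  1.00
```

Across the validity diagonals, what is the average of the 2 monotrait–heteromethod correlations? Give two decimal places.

Convergent values: 0.75, 0.45; mean = 1.20/2 = 0.60.

0.60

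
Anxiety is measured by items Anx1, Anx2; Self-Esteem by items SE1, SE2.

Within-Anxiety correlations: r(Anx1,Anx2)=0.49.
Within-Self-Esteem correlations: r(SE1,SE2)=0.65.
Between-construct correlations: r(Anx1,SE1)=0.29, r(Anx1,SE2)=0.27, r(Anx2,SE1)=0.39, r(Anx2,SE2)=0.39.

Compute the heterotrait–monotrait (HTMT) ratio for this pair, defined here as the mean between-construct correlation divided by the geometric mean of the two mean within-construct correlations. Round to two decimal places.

0.59

Mean heterotrait r = 1.34/4 = 0.3350.
Mean within-Anx = 0.49/1 = 0.4900; mean within-SE = 0.65/1 = 0.6500.
Geometric mean = √(0.4900 × 0.6500) = 0.5644.
HTMT = 0.3350 / 0.5644 = 0.59.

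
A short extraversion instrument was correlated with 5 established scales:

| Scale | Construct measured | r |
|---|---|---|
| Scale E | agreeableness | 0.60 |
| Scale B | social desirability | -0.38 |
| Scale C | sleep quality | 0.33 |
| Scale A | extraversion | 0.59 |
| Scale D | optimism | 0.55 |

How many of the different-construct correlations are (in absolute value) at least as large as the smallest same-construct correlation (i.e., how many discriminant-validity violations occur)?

Convergent (same construct = extraversion): Scale A.
Smallest convergent = 0.59. Discriminant |r|: 0.60, 0.38, 0.33, 0.55; count ≥ 0.59 → 1.

1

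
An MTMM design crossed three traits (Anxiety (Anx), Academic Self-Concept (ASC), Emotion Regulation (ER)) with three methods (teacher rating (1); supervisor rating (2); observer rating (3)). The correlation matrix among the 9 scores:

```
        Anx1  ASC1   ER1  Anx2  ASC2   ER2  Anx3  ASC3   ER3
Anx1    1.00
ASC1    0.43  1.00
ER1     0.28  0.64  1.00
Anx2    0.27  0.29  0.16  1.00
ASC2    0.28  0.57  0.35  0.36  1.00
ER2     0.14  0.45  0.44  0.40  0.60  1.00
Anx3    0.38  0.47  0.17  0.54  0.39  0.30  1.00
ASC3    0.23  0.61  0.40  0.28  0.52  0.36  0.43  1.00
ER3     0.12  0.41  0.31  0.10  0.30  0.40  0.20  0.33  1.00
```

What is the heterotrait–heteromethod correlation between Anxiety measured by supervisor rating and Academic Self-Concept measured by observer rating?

Different traits and methods: r(Anx2, ASC3) = 0.28.

0.28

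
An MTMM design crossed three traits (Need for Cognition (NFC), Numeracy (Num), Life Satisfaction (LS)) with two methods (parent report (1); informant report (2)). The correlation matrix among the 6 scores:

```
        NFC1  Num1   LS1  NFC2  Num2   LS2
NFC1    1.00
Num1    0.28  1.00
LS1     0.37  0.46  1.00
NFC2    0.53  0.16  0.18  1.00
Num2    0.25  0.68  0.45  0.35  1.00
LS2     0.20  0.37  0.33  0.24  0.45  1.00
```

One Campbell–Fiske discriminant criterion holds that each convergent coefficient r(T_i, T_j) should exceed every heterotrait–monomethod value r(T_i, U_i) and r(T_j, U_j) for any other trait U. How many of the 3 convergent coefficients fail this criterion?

Convergent coefficients and their comparison sets:
NFC (methods 1·2): 0.53 vs {0.28, 0.35, 0.37, 0.24} → pass.
Num (methods 1·2): 0.68 vs {0.28, 0.35, 0.46, 0.45} → pass.
LS (methods 1·2): 0.33 vs {0.37, 0.24, 0.46, 0.45} → fail.
1 of 3 fail.

1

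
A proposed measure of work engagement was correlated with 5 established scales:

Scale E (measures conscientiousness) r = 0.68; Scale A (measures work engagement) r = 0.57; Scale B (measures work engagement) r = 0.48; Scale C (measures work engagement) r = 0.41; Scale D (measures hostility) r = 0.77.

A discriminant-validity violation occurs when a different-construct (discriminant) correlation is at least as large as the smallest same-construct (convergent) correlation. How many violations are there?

Convergent (same construct = work engagement): Scale A, Scale B, Scale C.
Smallest convergent = 0.41. Discriminant values: 0.68, 0.77; count ≥ 0.41 → 2.

2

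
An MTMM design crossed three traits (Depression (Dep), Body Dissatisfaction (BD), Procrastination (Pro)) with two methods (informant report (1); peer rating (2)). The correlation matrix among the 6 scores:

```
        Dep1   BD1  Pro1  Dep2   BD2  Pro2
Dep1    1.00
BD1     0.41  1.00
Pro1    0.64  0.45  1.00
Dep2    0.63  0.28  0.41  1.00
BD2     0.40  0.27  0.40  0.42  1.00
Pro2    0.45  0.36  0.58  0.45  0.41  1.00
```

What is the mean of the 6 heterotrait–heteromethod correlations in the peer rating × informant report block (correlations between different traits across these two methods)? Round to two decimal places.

HTHM values (method 2 × method 1): 0.28, 0.41, 0.40, 0.40, 0.45, 0.36; mean = 2.30/6 = 0.38.

0.38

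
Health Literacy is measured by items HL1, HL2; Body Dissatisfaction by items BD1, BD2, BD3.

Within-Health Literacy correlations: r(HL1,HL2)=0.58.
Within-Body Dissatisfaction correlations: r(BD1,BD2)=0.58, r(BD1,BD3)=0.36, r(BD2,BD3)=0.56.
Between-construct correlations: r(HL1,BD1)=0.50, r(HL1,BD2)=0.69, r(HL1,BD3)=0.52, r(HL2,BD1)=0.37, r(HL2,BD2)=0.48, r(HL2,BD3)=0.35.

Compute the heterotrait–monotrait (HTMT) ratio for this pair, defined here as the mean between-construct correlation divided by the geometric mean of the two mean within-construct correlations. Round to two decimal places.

Between-construct mean = 2.91/6 = 0.4850.
Mean within-HL = 0.58/1 = 0.5800; mean within-BD = 1.50/3 = 0.5000.
Geometric mean = √(0.5800 × 0.5000) = 0.5385.
HTMT = 0.4850 / 0.5385 = 0.90.

0.90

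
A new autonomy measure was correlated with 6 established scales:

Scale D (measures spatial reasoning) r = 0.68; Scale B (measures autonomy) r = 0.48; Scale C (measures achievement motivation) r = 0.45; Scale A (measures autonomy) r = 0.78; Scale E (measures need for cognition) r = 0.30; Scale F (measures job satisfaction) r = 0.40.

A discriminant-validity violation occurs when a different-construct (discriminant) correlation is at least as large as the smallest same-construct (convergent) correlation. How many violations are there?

Convergent (same construct = autonomy): Scale B, Scale A.
Smallest convergent = 0.48. Discriminant values: 0.68, 0.45, 0.30, 0.40; count ≥ 0.48 → 1.

1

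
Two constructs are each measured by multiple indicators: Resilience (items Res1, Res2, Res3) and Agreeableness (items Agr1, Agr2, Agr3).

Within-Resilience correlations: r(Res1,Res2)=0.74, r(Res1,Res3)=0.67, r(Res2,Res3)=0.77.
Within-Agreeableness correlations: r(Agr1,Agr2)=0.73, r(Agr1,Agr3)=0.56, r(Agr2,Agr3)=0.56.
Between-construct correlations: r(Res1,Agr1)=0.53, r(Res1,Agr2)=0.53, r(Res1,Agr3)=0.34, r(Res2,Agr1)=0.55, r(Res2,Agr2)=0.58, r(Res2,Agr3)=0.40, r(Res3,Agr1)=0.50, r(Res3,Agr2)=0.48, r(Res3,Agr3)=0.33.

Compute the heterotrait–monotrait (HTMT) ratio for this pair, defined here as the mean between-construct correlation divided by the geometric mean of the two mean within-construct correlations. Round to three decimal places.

0.704

Mean between = 4.24/9 = 0.4711.
Mean within-Res = 2.18/3 = 0.7267; mean within-Agr = 1.85/3 = 0.6167.
Geometric mean = √(0.7267 × 0.6167) = 0.6694.
HTMT = 0.4711 / 0.6694 = 0.704.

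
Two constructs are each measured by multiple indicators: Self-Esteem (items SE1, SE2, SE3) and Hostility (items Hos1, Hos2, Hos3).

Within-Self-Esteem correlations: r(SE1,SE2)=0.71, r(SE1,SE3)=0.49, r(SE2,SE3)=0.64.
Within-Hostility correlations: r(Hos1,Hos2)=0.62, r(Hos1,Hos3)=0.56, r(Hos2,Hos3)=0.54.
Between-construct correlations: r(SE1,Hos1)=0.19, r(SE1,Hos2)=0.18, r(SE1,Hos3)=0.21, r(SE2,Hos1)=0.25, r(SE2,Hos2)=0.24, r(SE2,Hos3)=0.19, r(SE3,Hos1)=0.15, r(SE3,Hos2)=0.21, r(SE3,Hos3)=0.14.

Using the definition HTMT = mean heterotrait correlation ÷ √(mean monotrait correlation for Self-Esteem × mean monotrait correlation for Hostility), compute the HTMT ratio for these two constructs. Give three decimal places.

0.330

Mean between = 1.76/9 = 0.1956.
Mean within-SE = 1.84/3 = 0.6133; mean within-Hos = 1.72/3 = 0.5733.
Geometric mean = √(0.6133 × 0.5733) = 0.5930.
HTMT = 0.1956 / 0.5930 = 0.330.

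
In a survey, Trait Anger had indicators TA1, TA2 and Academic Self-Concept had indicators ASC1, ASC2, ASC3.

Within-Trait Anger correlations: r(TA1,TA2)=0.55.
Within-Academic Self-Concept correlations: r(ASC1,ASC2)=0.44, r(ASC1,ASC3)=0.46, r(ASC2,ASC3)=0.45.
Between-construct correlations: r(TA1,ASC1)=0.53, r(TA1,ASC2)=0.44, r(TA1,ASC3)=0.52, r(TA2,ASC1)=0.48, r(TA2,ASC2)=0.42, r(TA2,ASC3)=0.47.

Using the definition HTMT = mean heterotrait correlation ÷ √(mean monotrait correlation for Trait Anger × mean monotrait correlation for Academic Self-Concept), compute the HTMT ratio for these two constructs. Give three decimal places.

Between-construct mean = 2.86/6 = 0.4767.
Mean within-TA = 0.55/1 = 0.5500; mean within-ASC = 1.35/3 = 0.4500.
Geometric mean = √(0.5500 × 0.4500) = 0.4975.
HTMT = 0.4767 / 0.4975 = 0.958.

0.958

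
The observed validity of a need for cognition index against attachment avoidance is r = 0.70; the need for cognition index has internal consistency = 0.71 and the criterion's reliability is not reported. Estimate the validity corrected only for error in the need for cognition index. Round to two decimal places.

0.83

Single correction: r_c = r_obs / √r_xx = 0.70 / √0.71 = 0.70 / 0.8426 ≈ 0.83.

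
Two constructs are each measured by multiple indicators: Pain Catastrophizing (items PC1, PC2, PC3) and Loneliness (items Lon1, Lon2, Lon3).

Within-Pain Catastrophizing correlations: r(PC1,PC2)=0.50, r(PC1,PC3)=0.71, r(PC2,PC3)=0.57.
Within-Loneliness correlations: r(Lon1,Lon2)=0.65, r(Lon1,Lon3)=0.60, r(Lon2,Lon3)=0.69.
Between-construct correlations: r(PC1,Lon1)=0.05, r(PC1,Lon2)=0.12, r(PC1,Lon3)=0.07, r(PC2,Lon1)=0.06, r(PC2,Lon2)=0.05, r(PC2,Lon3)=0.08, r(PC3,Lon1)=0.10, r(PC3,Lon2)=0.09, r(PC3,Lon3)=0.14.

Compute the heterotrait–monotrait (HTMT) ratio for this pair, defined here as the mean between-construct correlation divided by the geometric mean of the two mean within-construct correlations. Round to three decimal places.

Mean between = 0.76/9 = 0.0844.
Mean within-PC = 1.78/3 = 0.5933; mean within-Lon = 1.94/3 = 0.6467.
Geometric mean = √(0.5933 × 0.6467) = 0.6194.
HTMT = 0.0844 / 0.6194 = 0.136.

0.136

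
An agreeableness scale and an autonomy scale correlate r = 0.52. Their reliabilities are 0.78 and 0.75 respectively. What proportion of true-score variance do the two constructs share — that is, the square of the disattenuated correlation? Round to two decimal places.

0.46

Disattenuated r = 0.52 / √(0.78 × 0.75) = 0.52 / 0.7649 = 0.6798.
Shared true-score variance = 0.6798² = 0.4621 ≈ 0.46.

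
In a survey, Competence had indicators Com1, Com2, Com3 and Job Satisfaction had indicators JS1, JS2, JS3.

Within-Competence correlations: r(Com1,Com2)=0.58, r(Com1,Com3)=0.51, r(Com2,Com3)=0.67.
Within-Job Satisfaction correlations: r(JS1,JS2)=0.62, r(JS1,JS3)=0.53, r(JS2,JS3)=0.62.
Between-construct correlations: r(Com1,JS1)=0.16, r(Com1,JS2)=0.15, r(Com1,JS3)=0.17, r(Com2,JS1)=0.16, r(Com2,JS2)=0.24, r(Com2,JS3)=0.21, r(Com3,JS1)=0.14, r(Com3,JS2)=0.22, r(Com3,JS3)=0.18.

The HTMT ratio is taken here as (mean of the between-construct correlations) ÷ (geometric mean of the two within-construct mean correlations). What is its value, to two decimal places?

Between-construct mean = 1.63/9 = 0.1811.
Mean within-Com = 1.76/3 = 0.5867; mean within-JS = 1.77/3 = 0.5900.
Geometric mean = √(0.5867 × 0.5900) = 0.5883.
HTMT = 0.1811 / 0.5883 = 0.31.

0.31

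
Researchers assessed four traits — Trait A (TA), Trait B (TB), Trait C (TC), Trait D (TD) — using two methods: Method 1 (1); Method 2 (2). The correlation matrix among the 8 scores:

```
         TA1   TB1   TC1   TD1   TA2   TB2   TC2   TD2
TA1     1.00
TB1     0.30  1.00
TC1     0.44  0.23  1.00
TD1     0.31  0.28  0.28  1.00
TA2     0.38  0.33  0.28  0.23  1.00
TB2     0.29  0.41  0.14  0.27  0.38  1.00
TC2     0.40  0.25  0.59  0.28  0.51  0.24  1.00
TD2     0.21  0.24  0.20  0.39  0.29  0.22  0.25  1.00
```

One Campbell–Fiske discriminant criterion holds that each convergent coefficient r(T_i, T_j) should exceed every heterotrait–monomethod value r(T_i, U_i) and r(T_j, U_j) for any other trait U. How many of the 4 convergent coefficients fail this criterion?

Each convergent coefficient versus the relevant comparison correlations:
TA (methods 1·2): 0.38 vs {0.30, 0.38, 0.44, 0.51, 0.31, 0.29} → fail.
TB (methods 1·2): 0.41 vs {0.30, 0.38, 0.23, 0.24, 0.28, 0.22} → pass.
TC (methods 1·2): 0.59 vs {0.44, 0.51, 0.23, 0.24, 0.28, 0.25} → pass.
TD (methods 1·2): 0.39 vs {0.31, 0.29, 0.28, 0.22, 0.28, 0.25} → pass.
1 of 4 fail.

1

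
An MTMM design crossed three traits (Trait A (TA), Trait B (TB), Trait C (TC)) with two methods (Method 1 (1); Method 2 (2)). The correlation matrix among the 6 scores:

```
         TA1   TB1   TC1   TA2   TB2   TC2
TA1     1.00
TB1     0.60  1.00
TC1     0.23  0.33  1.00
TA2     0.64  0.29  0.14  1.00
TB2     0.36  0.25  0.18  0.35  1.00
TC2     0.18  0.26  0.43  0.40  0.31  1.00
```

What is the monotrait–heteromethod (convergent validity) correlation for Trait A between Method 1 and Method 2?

Same trait (TA), different methods: r(TA1, TA2) = 0.64.

0.64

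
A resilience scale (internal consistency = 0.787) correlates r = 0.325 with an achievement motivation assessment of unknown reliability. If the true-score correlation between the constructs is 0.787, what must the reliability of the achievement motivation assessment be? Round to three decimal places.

r_true = r_obs / √(r_xx · r_yy) ⇒ 0.787 = 0.325 / √(0.787 · r_yy).
√(0.787 · r_yy) = 0.325 / 0.787 = 0.4130; 0.787 · r_yy = 0.1706; r_yy = 0.1706 / 0.787 ≈ 0.217.

0.217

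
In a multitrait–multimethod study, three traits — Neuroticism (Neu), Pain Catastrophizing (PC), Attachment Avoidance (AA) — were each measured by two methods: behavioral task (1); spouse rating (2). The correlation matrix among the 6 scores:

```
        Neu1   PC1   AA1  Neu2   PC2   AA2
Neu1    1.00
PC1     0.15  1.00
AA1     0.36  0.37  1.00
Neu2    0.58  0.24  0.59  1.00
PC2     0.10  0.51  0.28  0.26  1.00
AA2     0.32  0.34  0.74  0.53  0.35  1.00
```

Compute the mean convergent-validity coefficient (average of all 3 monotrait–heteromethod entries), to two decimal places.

Convergent values: 0.58, 0.51, 0.74; mean = 1.83/3 = 0.61.

0.61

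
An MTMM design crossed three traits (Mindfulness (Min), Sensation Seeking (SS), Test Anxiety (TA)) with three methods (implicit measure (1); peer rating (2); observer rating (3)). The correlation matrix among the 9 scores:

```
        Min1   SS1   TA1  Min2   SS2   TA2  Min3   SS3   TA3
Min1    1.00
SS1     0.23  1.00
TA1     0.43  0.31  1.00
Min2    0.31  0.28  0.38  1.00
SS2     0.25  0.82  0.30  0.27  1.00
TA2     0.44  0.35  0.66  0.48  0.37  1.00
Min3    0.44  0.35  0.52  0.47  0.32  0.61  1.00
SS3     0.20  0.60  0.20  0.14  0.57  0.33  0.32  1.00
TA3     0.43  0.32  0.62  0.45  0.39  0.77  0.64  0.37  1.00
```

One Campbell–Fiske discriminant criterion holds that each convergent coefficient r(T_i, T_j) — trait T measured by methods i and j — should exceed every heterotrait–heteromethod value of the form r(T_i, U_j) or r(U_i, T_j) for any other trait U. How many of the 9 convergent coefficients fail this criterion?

3

Each convergent coefficient versus the relevant comparison correlations:
Min (methods 1·2): 0.31 vs {0.25, 0.28, 0.44, 0.38} → fail.
Min (methods 1·3): 0.44 vs {0.20, 0.35, 0.43, 0.52} → fail.
Min (methods 2·3): 0.47 vs {0.14, 0.32, 0.45, 0.61} → fail.
SS (methods 1·2): 0.82 vs {0.28, 0.25, 0.35, 0.30} → pass.
SS (methods 1·3): 0.60 vs {0.35, 0.20, 0.32, 0.20} → pass.
SS (methods 2·3): 0.57 vs {0.32, 0.14, 0.39, 0.33} → pass.
TA (methods 1·2): 0.66 vs {0.38, 0.44, 0.30, 0.35} → pass.
TA (methods 1·3): 0.62 vs {0.52, 0.43, 0.20, 0.32} → pass.
TA (methods 2·3): 0.77 vs {0.61, 0.45, 0.33, 0.39} → pass.
3 of 9 fail.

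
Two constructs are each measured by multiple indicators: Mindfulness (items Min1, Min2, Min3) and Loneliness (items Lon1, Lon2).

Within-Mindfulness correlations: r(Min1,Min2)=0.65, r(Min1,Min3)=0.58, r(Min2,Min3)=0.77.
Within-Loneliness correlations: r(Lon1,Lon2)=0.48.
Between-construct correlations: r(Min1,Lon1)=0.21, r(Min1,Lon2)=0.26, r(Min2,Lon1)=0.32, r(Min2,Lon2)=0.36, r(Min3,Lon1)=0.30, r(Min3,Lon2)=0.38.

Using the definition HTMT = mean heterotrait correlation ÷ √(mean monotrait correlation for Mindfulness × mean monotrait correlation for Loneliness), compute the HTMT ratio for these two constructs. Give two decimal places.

0.54

Mean between = 1.83/6 = 0.3050.
Mean within-Min = 2.00/3 = 0.6667; mean within-Lon = 0.48/1 = 0.4800.
Geometric mean = √(0.6667 × 0.4800) = 0.5657.
HTMT = 0.3050 / 0.5657 = 0.54.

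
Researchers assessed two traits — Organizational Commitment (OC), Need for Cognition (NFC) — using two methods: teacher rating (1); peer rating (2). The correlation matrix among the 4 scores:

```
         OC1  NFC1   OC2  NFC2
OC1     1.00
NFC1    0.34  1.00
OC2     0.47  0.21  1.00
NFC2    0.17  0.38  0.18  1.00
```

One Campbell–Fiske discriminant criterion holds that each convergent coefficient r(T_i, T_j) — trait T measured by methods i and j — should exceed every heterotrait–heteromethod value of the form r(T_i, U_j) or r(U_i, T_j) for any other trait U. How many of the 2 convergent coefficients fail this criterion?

0

Convergent coefficients and their comparison sets:
OC (methods 1·2): 0.47 vs {0.17, 0.21} → pass.
NFC (methods 1·2): 0.38 vs {0.21, 0.17} → pass.
0 of 2 fail.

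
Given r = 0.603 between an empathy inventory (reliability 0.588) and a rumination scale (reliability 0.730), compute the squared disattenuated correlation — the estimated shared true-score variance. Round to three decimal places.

0.847

Disattenuated r = 0.603 / √(0.588 × 0.730) = 0.603 / 0.6552 = 0.9203.
Shared true-score variance = 0.9203² = 0.8470 ≈ 0.847.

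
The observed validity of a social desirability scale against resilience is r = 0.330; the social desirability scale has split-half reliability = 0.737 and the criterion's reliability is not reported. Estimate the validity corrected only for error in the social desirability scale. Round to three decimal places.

0.384

Single correction: r_c = r_obs / √r_xx = 0.330 / √0.737 = 0.330 / 0.8585 ≈ 0.384.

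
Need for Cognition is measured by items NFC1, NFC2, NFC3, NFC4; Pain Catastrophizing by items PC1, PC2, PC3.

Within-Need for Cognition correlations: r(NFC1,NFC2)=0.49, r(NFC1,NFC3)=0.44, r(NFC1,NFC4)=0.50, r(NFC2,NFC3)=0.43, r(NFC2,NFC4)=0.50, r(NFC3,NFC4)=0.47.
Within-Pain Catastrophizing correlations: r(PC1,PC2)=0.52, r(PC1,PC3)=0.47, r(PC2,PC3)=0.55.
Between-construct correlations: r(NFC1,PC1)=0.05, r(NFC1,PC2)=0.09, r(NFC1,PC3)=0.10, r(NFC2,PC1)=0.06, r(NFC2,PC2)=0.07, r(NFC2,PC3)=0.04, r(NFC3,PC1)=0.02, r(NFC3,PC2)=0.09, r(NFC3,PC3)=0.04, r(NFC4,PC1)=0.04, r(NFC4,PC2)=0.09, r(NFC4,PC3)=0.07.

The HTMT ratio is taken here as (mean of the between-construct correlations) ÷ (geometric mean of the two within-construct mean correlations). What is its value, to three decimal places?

Between-construct mean = 0.76/12 = 0.0633.
Mean within-NFC = 2.83/6 = 0.4717; mean within-PC = 1.54/3 = 0.5133.
Geometric mean = √(0.4717 × 0.5133) = 0.4921.
HTMT = 0.0633 / 0.4921 = 0.129.

0.129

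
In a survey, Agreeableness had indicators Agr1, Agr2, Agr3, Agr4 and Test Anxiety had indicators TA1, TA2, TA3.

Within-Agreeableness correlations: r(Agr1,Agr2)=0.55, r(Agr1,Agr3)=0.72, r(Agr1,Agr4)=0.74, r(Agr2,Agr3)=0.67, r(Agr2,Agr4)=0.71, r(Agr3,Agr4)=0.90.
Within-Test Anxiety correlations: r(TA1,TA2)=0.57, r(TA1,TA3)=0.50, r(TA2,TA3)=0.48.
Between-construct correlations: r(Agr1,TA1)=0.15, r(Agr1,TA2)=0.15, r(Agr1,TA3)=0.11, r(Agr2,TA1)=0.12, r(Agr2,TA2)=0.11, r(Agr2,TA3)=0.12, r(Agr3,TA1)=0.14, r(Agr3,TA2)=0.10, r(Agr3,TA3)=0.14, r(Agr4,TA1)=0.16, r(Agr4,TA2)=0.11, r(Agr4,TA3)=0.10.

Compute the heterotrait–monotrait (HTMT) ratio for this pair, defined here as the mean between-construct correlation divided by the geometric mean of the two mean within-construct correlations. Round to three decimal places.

Between-construct mean = 1.51/12 = 0.1258.
Mean within-Agr = 4.29/6 = 0.7150; mean within-TA = 1.55/3 = 0.5167.
Geometric mean = √(0.7150 × 0.5167) = 0.6078.
HTMT = 0.1258 / 0.6078 = 0.207.

0.207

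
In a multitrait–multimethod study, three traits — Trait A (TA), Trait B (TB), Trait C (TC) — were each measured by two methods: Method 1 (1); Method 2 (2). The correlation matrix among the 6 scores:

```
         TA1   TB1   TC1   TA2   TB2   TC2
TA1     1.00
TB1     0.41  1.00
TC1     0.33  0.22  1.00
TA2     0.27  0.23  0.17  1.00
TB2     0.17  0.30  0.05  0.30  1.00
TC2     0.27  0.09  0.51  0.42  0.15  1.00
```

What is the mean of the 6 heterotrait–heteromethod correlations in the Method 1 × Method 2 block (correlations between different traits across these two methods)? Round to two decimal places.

0.16

HTHM values (method 1 × method 2): 0.17, 0.27, 0.23, 0.09, 0.17, 0.05; mean = 0.98/6 = 0.16.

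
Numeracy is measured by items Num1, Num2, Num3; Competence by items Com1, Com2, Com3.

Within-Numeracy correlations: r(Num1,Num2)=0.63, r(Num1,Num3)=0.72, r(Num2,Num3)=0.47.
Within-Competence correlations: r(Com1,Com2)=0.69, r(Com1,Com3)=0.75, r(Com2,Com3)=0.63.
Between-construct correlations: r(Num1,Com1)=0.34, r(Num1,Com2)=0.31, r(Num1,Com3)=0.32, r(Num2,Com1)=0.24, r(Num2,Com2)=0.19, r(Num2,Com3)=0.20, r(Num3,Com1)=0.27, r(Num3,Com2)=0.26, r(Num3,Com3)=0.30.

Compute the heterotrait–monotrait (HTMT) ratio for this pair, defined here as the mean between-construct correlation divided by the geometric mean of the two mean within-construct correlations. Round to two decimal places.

Mean between = 2.43/9 = 0.2700.
Mean within-Num = 1.82/3 = 0.6067; mean within-Com = 2.07/3 = 0.6900.
Geometric mean = √(0.6067 × 0.6900) = 0.6470.
HTMT = 0.2700 / 0.6470 = 0.42.

0.42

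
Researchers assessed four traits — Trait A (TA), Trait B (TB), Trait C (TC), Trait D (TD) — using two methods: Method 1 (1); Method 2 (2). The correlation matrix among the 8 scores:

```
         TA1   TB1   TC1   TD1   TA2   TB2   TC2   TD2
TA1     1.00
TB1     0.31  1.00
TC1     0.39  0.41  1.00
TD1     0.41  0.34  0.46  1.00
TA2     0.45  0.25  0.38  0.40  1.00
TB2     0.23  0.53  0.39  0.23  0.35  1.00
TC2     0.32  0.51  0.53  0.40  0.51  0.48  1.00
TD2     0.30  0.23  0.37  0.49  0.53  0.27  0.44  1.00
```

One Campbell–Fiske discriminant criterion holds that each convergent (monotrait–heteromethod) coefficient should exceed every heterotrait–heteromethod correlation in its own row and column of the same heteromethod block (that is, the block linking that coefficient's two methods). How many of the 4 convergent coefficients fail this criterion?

Checking each validity diagonal entry against its comparison values:
TA (methods 1·2): 0.45 vs {0.23, 0.25, 0.32, 0.38, 0.30, 0.40} → pass.
TB (methods 1·2): 0.53 vs {0.25, 0.23, 0.51, 0.39, 0.23, 0.23} → pass.
TC (methods 1·2): 0.53 vs {0.38, 0.32, 0.39, 0.51, 0.37, 0.40} → pass.
TD (methods 1·2): 0.49 vs {0.40, 0.30, 0.23, 0.23, 0.40, 0.37} → pass.
0 of 4 fail.

0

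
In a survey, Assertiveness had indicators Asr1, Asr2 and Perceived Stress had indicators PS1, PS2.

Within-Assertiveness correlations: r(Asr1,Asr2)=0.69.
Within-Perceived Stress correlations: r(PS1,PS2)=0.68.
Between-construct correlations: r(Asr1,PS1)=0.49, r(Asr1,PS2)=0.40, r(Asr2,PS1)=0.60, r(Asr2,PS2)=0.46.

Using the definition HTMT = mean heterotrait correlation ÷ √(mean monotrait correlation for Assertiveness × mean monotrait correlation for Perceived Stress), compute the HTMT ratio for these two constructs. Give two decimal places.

0.71

Between-construct mean = 1.95/4 = 0.4875.
Mean within-Asr = 0.69/1 = 0.6900; mean within-PS = 0.68/1 = 0.6800.
Geometric mean = √(0.6900 × 0.6800) = 0.6850.
HTMT = 0.4875 / 0.6850 = 0.71.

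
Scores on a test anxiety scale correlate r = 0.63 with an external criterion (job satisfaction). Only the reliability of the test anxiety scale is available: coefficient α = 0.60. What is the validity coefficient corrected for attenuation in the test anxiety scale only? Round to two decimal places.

Single correction: r_c = r_obs / √r_xx = 0.63 / √0.60 = 0.63 / 0.7746 ≈ 0.81.

0.81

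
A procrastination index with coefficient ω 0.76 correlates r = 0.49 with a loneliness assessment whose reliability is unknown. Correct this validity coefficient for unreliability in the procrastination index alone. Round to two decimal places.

Single correction: r_c = r_obs / √r_xx = 0.49 / √0.76 = 0.49 / 0.8718 ≈ 0.56.

0.56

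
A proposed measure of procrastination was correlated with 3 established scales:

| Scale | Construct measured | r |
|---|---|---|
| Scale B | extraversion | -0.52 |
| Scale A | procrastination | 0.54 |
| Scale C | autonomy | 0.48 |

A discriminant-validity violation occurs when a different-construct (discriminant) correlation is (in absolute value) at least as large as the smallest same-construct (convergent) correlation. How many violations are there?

0

Convergent (same construct = procrastination): Scale A.
Smallest convergent = 0.54. Discriminant |r|: 0.52, 0.48; count ≥ 0.54 → 0.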